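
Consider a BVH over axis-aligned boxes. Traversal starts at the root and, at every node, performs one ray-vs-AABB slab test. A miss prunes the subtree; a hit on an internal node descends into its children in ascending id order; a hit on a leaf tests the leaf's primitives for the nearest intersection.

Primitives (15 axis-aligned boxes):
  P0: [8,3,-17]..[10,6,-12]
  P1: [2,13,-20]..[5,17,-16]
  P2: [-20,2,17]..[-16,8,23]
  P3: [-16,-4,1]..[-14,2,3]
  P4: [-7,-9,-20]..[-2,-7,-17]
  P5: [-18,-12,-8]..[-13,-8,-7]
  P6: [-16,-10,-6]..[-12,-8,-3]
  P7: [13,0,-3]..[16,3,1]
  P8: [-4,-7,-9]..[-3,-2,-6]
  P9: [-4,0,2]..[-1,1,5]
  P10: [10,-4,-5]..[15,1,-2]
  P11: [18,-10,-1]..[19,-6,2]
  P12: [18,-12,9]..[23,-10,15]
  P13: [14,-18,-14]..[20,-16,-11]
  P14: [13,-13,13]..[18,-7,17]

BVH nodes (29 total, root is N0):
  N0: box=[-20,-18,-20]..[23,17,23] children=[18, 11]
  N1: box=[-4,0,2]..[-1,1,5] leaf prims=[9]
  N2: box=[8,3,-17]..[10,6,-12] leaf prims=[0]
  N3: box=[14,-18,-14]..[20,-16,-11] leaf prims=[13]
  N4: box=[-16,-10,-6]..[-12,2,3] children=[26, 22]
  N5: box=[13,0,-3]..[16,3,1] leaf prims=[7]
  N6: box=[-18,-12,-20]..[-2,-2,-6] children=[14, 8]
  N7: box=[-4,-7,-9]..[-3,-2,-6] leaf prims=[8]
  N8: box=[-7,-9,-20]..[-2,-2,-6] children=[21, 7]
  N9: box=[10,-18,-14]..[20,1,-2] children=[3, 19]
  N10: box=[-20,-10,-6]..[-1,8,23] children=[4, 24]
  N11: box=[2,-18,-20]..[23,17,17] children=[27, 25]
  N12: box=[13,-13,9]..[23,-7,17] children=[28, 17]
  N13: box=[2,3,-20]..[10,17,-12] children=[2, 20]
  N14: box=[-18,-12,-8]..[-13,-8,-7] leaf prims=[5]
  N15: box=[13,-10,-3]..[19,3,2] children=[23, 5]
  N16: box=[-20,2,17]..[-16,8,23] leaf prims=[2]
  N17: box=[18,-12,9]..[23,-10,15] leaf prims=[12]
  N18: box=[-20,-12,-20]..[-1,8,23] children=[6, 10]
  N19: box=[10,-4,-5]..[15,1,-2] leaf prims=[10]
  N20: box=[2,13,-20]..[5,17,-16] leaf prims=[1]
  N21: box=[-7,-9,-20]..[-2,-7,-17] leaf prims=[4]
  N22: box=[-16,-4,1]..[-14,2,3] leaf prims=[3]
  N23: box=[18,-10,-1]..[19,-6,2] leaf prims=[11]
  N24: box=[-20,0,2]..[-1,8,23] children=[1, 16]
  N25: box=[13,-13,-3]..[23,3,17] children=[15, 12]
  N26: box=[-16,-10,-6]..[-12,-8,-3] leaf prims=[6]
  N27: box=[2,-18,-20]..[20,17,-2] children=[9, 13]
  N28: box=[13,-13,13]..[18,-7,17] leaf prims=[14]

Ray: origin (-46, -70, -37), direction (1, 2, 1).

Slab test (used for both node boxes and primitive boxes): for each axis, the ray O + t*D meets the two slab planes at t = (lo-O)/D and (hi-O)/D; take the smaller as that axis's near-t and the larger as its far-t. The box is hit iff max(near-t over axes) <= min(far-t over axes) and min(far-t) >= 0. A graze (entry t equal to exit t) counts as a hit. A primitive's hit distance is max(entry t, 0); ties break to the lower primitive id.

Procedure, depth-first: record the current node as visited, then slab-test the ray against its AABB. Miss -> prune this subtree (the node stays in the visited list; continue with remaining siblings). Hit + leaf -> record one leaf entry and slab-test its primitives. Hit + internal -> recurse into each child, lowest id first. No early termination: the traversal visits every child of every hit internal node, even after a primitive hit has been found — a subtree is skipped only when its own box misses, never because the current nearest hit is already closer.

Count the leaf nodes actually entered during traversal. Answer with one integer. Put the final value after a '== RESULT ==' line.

Walk:
N0 x:[26,69] y:[26,87/2] z:[17,60] -> hit [26,87/2], descend [11, 18]
  N11 x:[48,69] y:[26,87/2] z:[17,54] -> miss, prune
  N18 x:[26,45] y:[29,39] z:[17,60] -> hit [29,39], descend [6, 10]
    N6 x:[28,44] y:[29,34] z:[17,31] -> hit [29,31], descend [8, 14]
      N8 x:[39,44] y:[61/2,34] z:[17,31] -> miss, prune
      N14 x:[28,33] y:[29,31] z:[29,30] -> hit [29,30] leaf, test {P5@t=29}
    N10 x:[26,45] y:[30,39] z:[31,60] -> hit [31,39], descend [4, 24]
      N4 x:[30,34] y:[30,36] z:[31,40] -> hit [31,34], descend [22, 26]
        N22 x:[30,32] y:[33,36] z:[38,40] -> miss, prune
        N26 x:[30,34] y:[30,31] z:[31,34] -> hit [31,31] leaf, test {P6@t=31}
      N24 x:[26,45] y:[35,39] z:[39,60] -> hit [39,39], descend [1, 16]
        N1 x:[42,45] y:[35,71/2] z:[39,42] -> miss, prune
        N16 x:[26,30] y:[36,39] z:[54,60] -> miss, prune

13 AABB tests over nodes [0, 11, 18, 6, 8, 14, 10, 4, 22, 26, 24, 1, 16]; 2 leaves entered; closest P5.

== RESULT ==
2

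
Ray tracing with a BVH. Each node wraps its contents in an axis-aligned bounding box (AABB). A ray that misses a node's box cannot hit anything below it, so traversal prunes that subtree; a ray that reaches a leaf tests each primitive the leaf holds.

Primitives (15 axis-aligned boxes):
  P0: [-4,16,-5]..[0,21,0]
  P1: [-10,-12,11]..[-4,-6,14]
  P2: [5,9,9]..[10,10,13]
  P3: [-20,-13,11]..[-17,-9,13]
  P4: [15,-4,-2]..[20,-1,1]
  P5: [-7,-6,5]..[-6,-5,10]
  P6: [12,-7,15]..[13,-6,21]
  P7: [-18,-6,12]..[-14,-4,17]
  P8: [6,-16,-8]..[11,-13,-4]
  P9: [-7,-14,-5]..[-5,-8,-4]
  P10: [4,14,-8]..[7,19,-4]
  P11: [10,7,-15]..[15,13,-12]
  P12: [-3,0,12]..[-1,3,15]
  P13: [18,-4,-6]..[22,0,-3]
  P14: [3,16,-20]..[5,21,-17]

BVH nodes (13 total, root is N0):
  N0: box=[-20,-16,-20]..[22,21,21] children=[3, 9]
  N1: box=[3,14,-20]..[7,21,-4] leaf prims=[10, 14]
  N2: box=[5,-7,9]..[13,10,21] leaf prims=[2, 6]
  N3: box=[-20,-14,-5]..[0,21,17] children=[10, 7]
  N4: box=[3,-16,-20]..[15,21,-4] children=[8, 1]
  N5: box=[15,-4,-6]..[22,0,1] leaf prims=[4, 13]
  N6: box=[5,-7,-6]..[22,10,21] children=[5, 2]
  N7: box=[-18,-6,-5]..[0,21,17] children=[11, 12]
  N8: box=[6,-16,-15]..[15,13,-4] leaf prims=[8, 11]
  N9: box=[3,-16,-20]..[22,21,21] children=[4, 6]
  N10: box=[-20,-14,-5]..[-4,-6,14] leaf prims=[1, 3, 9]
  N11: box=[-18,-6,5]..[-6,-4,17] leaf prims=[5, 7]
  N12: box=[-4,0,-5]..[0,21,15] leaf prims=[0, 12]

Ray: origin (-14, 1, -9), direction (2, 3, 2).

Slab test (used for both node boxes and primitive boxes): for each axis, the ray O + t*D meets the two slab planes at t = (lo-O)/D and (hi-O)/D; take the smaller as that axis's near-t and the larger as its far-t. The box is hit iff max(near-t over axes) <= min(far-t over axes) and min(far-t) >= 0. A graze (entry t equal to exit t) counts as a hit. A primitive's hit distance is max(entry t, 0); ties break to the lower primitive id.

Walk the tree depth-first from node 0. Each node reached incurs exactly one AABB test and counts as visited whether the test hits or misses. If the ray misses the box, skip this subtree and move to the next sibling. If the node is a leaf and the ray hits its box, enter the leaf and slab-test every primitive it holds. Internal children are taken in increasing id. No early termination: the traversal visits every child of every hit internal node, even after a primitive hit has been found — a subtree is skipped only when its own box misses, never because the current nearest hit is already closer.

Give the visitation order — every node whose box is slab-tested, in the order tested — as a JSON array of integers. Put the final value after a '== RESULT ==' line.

Traverse from the root:
N0 x:[-3,18] y:[-17/3,20/3] z:[-11/2,15] -> hit [-3,20/3], descend [3, 9]
  N3 x:[-3,7] y:[-5,20/3] z:[2,13] -> hit [2,20/3], descend [7, 10]
    N7 x:[-2,7] y:[-7/3,20/3] z:[2,13] -> hit [2,20/3], descend [11, 12]
      N11 x:[-2,4] y:[-7/3,-5/3] z:[7,13] -> miss, prune
      N12 x:[5,7] y:[-1/3,20/3] z:[2,12] -> hit [5,20/3] leaf, test {P0(miss), P12(miss)}
    N10 x:[-3,5] y:[-5,-7/3] z:[2,23/2] -> miss, prune
  N9 x:[17/2,18] y:[-17/3,20/3] z:[-11/2,15] -> miss, prune

7 AABB tests over nodes [0, 3, 7, 11, 12, 10, 9]; 1 leaf entered; closest miss.

== RESULT ==
[0, 3, 7, 11, 12, 10, 9]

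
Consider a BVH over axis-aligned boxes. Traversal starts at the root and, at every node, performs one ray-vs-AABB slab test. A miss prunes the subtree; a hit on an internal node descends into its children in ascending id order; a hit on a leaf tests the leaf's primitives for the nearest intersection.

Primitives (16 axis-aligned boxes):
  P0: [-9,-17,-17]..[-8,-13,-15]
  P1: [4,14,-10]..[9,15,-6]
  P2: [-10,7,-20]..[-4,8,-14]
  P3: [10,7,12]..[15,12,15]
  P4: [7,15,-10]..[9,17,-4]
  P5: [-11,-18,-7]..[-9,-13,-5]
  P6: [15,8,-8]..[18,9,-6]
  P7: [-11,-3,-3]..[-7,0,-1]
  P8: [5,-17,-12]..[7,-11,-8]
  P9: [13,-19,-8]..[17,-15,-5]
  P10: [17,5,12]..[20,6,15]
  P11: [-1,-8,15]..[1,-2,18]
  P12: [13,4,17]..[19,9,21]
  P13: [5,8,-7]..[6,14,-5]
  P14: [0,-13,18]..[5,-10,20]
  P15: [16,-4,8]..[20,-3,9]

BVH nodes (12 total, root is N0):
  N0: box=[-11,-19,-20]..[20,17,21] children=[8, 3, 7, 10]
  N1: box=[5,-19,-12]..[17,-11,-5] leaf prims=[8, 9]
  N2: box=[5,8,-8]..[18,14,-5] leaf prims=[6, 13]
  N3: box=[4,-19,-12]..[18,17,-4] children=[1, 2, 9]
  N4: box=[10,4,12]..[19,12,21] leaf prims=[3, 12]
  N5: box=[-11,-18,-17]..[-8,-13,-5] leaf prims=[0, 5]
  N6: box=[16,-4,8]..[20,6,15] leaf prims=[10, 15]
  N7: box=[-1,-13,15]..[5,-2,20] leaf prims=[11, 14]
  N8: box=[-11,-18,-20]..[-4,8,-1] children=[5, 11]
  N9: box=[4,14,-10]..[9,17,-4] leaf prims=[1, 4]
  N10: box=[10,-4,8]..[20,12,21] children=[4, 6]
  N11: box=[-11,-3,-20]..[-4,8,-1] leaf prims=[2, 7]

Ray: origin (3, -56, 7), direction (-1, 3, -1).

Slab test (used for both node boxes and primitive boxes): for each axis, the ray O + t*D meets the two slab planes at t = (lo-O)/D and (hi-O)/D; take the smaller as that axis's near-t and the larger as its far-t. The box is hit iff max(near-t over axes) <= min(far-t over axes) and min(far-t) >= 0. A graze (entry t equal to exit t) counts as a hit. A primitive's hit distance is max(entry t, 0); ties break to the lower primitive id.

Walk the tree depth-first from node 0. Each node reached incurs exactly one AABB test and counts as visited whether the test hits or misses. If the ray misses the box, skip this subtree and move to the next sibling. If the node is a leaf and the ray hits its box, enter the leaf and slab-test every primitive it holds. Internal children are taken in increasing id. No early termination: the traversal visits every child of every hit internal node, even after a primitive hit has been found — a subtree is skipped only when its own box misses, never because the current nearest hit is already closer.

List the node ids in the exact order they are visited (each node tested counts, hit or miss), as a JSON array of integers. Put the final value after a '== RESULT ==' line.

Traverse from the root:
N0 x:[-17,14] y:[37/3,73/3] z:[-14,27] -> hit [37/3,14], descend [3, 7, 8, 10]
  N3 x:[-15,-1] y:[37/3,73/3] z:[11,19] -> miss, prune
  N7 x:[-2,4] y:[43/3,18] z:[-13,-8] -> miss, prune
  N8 x:[7,14] y:[38/3,64/3] z:[8,27] -> hit [38/3,14], descend [5, 11]
    N5 x:[11,14] y:[38/3,43/3] z:[12,24] -> hit [38/3,14] leaf, test {P0(miss), P5@t=38/3}
    N11 x:[7,14] y:[53/3,64/3] z:[8,27] -> miss, prune
  N10 x:[-17,-7] y:[52/3,68/3] z:[-14,-1] -> miss, prune

7 AABB tests over nodes [0, 3, 7, 8, 5, 11, 10]; 1 leaf entered; closest P5.

== RESULT ==
[0, 3, 7, 8, 5, 11, 10]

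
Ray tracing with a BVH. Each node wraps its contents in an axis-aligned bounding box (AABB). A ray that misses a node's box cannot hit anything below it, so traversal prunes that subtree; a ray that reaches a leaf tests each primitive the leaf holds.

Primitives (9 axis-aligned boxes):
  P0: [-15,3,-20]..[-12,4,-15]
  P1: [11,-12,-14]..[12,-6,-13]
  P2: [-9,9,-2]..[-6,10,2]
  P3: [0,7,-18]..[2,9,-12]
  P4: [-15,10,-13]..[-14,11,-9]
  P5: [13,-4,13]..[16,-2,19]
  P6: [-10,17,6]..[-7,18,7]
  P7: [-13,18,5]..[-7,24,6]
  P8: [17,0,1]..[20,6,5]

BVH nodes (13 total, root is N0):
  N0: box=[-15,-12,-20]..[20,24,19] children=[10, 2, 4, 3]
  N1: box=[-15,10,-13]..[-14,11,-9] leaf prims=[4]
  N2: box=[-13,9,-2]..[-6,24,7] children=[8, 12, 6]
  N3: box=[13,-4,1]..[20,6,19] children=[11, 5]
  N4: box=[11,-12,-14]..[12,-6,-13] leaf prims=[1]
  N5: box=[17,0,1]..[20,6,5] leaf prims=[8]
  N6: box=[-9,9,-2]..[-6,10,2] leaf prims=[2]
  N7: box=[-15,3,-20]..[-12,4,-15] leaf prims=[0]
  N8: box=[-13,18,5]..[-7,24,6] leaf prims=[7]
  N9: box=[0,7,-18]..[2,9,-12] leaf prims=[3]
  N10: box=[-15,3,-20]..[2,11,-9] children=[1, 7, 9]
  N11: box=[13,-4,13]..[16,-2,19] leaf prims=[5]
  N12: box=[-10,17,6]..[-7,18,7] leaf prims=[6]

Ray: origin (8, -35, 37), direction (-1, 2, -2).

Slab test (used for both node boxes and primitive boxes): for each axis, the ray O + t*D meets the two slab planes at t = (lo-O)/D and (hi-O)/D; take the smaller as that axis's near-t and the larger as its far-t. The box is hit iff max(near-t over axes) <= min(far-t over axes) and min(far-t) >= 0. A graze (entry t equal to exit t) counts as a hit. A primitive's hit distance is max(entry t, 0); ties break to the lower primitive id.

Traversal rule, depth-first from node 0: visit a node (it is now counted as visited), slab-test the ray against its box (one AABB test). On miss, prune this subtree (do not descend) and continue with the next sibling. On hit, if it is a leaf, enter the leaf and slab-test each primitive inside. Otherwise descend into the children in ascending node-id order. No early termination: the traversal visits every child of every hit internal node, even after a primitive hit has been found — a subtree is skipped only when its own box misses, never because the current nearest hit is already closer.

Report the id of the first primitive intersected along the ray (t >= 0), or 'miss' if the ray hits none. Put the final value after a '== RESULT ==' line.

Traverse from the root:
N0 x:[-12,23] y:[23/2,59/2] z:[9,57/2] -> hit [23/2,23], descend [2, 3, 4, 10]
  N2 x:[14,21] y:[22,59/2] z:[15,39/2] -> miss, prune
  N3 x:[-12,-5] y:[31/2,41/2] z:[9,18] -> miss, prune
  N4 x:[-4,-3] y:[23/2,29/2] z:[25,51/2] -> miss, prune
  N10 x:[6,23] y:[19,23] z:[23,57/2] -> hit [23,23], descend [1, 7, 9]
    N1 x:[22,23] y:[45/2,23] z:[23,25] -> hit [23,23] leaf, test {P4@t=23}
    N7 x:[20,23] y:[19,39/2] z:[26,57/2] -> miss, prune
    N9 x:[6,8] y:[21,22] z:[49/2,55/2] -> miss, prune

8 AABB tests over nodes [0, 2, 3, 4, 10, 1, 7, 9]; 1 leaf entered; closest P4.

== RESULT ==
4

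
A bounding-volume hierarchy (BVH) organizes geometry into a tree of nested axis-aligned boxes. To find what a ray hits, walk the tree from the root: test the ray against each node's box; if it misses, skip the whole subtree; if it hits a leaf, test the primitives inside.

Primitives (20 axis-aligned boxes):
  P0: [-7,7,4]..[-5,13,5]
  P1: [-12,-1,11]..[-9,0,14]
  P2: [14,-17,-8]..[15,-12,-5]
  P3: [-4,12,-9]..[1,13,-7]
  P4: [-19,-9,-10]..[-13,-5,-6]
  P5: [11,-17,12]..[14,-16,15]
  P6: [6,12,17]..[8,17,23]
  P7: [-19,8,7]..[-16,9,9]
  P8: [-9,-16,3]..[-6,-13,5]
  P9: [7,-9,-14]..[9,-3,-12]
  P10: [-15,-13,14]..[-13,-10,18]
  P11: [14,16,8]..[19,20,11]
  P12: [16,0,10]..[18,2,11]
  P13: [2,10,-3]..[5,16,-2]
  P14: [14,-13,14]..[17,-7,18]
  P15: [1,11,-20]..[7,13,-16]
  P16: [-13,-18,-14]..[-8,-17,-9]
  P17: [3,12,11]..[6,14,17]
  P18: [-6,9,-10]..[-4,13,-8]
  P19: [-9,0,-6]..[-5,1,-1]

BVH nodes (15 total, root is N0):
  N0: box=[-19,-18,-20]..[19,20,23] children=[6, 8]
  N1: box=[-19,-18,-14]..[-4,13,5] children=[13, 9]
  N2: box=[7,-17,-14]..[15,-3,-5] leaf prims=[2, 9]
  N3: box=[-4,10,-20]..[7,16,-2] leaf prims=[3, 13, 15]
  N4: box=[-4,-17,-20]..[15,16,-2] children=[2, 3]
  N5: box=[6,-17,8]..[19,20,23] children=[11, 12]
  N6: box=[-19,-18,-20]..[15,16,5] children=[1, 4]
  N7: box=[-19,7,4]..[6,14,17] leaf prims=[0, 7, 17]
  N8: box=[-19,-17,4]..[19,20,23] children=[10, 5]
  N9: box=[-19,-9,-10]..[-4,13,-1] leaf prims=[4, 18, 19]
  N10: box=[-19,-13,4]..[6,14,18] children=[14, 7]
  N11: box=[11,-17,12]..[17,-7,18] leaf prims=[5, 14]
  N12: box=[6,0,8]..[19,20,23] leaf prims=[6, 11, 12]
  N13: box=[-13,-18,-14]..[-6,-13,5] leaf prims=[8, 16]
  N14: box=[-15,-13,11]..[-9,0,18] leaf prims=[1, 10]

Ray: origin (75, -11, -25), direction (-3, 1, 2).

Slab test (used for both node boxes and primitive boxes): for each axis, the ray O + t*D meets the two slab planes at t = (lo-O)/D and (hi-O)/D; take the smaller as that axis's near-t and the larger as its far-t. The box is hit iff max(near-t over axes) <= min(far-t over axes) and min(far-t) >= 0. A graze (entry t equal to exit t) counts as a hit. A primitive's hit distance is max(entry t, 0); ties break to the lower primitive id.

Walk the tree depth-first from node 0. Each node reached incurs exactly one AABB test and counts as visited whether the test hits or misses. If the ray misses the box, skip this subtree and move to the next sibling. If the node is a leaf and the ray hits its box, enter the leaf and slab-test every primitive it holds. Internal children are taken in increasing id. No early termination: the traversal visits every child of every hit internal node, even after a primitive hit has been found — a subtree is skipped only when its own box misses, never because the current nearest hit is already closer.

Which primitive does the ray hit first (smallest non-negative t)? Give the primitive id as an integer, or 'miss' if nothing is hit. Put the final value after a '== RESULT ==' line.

Traverse from the root:
N0 x:[56/3,94/3] y:[-7,31] z:[5/2,24] -> hit [56/3,24], descend [6, 8]
  N6 x:[20,94/3] y:[-7,27] z:[5/2,15] -> miss, prune
  N8 x:[56/3,94/3] y:[-6,31] z:[29/2,24] -> hit [56/3,24], descend [5, 10]
    N5 x:[56/3,23] y:[-6,31] z:[33/2,24] -> hit [56/3,23], descend [11, 12]
      N11 x:[58/3,64/3] y:[-6,4] z:[37/2,43/2] -> miss, prune
      N12 x:[56/3,23] y:[11,31] z:[33/2,24] -> hit [56/3,23] leaf, test {P6@t=23, P11(miss), P12(miss)}
    N10 x:[23,94/3] y:[-2,25] z:[29/2,43/2] -> miss, prune

Visited [0, 6, 8, 5, 11, 12, 10]. Tests: 7 box, 1 leaf. Nearest: P6.

== RESULT ==
6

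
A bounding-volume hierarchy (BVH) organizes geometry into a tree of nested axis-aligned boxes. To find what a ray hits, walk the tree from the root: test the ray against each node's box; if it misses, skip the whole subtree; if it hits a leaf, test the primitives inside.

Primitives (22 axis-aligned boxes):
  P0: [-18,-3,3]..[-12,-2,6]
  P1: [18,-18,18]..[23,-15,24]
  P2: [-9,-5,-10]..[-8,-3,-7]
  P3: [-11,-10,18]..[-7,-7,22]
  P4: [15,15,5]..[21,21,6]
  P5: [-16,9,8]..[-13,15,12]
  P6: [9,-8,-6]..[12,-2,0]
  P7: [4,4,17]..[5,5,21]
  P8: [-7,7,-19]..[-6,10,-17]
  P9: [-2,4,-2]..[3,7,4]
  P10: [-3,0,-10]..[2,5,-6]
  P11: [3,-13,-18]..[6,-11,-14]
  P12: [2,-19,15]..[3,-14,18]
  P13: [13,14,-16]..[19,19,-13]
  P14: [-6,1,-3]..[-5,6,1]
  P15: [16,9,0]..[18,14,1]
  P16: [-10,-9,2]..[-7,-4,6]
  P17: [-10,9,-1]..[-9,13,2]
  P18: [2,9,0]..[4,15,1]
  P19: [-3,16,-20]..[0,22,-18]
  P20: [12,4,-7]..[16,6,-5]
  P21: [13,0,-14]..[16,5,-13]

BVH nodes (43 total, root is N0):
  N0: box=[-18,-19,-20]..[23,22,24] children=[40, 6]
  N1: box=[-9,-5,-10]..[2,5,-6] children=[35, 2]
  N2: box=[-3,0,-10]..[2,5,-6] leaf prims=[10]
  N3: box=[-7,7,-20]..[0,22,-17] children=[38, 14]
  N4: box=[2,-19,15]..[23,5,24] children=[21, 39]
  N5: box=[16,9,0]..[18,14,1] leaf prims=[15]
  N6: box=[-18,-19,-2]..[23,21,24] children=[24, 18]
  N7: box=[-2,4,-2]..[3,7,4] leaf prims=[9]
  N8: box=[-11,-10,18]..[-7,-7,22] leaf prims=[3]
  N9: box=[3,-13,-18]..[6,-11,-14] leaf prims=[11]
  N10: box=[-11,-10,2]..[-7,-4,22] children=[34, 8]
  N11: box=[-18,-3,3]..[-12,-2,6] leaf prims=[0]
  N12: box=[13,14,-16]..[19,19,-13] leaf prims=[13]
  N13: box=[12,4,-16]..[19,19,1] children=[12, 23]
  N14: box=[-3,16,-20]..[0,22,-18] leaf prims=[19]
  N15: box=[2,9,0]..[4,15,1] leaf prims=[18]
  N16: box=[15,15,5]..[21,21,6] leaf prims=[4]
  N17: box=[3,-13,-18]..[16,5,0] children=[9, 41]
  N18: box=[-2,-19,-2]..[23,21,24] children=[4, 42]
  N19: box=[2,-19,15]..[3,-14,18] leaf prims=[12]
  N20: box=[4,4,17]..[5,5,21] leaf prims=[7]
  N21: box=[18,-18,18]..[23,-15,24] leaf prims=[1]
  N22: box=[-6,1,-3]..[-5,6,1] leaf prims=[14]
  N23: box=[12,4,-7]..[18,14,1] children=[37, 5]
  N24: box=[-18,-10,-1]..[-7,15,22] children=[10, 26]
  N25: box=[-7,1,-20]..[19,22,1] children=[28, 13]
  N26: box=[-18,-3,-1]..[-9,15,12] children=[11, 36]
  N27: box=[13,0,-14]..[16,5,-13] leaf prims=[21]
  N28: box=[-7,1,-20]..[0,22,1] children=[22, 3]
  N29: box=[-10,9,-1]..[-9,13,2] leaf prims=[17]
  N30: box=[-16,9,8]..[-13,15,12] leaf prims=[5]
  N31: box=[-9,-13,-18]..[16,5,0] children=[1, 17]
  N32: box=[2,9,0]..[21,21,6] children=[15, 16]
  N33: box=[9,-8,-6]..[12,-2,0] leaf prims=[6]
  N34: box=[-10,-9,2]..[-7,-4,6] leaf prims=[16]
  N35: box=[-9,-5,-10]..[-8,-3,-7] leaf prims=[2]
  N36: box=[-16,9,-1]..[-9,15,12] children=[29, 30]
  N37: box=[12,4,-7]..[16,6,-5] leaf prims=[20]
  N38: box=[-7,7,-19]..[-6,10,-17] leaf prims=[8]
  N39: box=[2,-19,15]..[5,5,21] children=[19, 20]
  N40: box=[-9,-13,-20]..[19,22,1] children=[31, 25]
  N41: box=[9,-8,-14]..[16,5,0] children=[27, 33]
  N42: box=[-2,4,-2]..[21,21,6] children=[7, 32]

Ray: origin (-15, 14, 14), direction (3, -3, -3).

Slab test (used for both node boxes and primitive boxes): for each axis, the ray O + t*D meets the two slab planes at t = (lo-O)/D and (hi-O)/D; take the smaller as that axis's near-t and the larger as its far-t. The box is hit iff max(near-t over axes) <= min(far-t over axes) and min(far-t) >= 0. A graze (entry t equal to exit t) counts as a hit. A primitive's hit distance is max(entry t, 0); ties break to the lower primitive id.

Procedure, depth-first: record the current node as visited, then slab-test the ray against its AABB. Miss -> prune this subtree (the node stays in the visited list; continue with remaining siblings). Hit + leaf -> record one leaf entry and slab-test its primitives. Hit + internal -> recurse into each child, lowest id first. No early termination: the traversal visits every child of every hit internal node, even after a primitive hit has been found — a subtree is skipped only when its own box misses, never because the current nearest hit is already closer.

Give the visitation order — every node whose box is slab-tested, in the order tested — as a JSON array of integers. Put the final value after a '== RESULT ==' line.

Traverse from the root:
N0 x:[-1,38/3] y:[-8/3,11] z:[-10/3,34/3] -> hit [-1,11], descend [6, 40]
  N6 x:[-1,38/3] y:[-7/3,11] z:[-10/3,16/3] -> hit [-1,16/3], descend [18, 24]
    N18 x:[13/3,38/3] y:[-7/3,11] z:[-10/3,16/3] -> hit [13/3,16/3], descend [4, 42]
      N4 x:[17/3,38/3] y:[3,11] z:[-10/3,-1/3] -> miss, prune
      N42 x:[13/3,12] y:[-7/3,10/3] z:[8/3,16/3] -> miss, prune
    N24 x:[-1,8/3] y:[-1/3,8] z:[-8/3,5] -> hit [-1/3,8/3], descend [10, 26]
      N10 x:[4/3,8/3] y:[6,8] z:[-8/3,4] -> miss, prune
      N26 x:[-1,2] y:[-1/3,17/3] z:[2/3,5] -> hit [2/3,2], descend [11, 36]
        N11 x:[-1,1] y:[16/3,17/3] z:[8/3,11/3] -> miss, prune
        N36 x:[-1/3,2] y:[-1/3,5/3] z:[2/3,5] -> hit [2/3,5/3], descend [29, 30]
          N29 x:[5/3,2] y:[1/3,5/3] z:[4,5] -> miss, prune
          N30 x:[-1/3,2/3] y:[-1/3,5/3] z:[2/3,2] -> hit [2/3,2/3] leaf, test {P5@t=2/3}
  N40 x:[2,34/3] y:[-8/3,9] z:[13/3,34/3] -> hit [13/3,9], descend [25, 31]
    N25 x:[8/3,34/3] y:[-8/3,13/3] z:[13/3,34/3] -> hit [13/3,13/3], descend [13, 28]
      N13 x:[9,34/3] y:[-5/3,10/3] z:[13/3,10] -> miss, prune
      N28 x:[8/3,5] y:[-8/3,13/3] z:[13/3,34/3] -> hit [13/3,13/3], descend [3, 22]
        N3 x:[8/3,5] y:[-8/3,7/3] z:[31/3,34/3] -> miss, prune
        N22 x:[3,10/3] y:[8/3,13/3] z:[13/3,17/3] -> miss, prune
    N31 x:[2,31/3] y:[3,9] z:[14/3,32/3] -> hit [14/3,9], descend [1, 17]
      N1 x:[2,17/3] y:[3,19/3] z:[20/3,8] -> miss, prune
      N17 x:[6,31/3] y:[3,9] z:[14/3,32/3] -> hit [6,9], descend [9, 41]
        N9 x:[6,7] y:[25/3,9] z:[28/3,32/3] -> miss, prune
        N41 x:[8,31/3] y:[3,22/3] z:[14/3,28/3] -> miss, prune

23 AABB tests over nodes [0, 6, 18, 4, 42, 24, 10, 26, 11, 36, 29, 30, 40, 25, 13, 28, 3, 22, 31, 1, 17, 9, 41]; 1 leaf entered; closest P5.

== RESULT ==
[0, 6, 18, 4, 42, 24, 10, 26, 11, 36, 29, 30, 40, 25, 13, 28, 3, 22, 31, 1, 17, 9, 41]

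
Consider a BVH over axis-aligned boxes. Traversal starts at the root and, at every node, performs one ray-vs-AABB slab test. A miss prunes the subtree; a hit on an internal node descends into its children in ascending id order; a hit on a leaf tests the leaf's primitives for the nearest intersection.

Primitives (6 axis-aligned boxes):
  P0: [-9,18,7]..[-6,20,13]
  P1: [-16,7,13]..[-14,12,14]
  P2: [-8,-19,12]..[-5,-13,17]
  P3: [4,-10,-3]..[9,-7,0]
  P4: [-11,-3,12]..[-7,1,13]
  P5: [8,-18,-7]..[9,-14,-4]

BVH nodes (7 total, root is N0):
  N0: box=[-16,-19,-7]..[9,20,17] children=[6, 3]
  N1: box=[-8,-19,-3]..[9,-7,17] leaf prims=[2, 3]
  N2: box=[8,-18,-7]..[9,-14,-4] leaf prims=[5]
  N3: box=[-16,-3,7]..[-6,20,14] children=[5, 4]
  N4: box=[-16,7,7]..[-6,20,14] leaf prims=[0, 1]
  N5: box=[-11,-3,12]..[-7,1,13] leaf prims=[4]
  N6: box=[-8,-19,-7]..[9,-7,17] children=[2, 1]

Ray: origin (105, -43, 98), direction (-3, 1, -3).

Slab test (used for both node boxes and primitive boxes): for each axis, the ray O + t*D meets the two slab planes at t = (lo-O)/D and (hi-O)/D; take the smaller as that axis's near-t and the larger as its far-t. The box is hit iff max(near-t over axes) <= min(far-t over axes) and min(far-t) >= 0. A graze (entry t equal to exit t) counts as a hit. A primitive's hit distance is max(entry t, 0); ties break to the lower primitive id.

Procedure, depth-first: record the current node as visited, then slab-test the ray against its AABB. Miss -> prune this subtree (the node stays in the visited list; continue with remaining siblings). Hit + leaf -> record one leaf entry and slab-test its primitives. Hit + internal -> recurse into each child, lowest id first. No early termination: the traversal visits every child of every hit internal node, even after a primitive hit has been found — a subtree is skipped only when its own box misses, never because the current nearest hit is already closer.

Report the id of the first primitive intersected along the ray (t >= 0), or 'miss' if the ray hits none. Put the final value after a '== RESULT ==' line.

Trace the traversal:
N0 x:[32,121/3] y:[24,63] z:[27,35] -> hit [32,35], descend [3, 6]
  N3 x:[37,121/3] y:[40,63] z:[28,91/3] -> miss, prune
  N6 x:[32,113/3] y:[24,36] z:[27,35] -> hit [32,35], descend [1, 2]
    N1 x:[32,113/3] y:[24,36] z:[27,101/3] -> hit [32,101/3] leaf, test {P2(miss), P3@t=33}
    N2 x:[32,97/3] y:[25,29] z:[34,35] -> miss, prune

Visited [0, 3, 6, 1, 2]. Tests: 5 box, 1 leaf. Nearest: P3.

== RESULT ==
3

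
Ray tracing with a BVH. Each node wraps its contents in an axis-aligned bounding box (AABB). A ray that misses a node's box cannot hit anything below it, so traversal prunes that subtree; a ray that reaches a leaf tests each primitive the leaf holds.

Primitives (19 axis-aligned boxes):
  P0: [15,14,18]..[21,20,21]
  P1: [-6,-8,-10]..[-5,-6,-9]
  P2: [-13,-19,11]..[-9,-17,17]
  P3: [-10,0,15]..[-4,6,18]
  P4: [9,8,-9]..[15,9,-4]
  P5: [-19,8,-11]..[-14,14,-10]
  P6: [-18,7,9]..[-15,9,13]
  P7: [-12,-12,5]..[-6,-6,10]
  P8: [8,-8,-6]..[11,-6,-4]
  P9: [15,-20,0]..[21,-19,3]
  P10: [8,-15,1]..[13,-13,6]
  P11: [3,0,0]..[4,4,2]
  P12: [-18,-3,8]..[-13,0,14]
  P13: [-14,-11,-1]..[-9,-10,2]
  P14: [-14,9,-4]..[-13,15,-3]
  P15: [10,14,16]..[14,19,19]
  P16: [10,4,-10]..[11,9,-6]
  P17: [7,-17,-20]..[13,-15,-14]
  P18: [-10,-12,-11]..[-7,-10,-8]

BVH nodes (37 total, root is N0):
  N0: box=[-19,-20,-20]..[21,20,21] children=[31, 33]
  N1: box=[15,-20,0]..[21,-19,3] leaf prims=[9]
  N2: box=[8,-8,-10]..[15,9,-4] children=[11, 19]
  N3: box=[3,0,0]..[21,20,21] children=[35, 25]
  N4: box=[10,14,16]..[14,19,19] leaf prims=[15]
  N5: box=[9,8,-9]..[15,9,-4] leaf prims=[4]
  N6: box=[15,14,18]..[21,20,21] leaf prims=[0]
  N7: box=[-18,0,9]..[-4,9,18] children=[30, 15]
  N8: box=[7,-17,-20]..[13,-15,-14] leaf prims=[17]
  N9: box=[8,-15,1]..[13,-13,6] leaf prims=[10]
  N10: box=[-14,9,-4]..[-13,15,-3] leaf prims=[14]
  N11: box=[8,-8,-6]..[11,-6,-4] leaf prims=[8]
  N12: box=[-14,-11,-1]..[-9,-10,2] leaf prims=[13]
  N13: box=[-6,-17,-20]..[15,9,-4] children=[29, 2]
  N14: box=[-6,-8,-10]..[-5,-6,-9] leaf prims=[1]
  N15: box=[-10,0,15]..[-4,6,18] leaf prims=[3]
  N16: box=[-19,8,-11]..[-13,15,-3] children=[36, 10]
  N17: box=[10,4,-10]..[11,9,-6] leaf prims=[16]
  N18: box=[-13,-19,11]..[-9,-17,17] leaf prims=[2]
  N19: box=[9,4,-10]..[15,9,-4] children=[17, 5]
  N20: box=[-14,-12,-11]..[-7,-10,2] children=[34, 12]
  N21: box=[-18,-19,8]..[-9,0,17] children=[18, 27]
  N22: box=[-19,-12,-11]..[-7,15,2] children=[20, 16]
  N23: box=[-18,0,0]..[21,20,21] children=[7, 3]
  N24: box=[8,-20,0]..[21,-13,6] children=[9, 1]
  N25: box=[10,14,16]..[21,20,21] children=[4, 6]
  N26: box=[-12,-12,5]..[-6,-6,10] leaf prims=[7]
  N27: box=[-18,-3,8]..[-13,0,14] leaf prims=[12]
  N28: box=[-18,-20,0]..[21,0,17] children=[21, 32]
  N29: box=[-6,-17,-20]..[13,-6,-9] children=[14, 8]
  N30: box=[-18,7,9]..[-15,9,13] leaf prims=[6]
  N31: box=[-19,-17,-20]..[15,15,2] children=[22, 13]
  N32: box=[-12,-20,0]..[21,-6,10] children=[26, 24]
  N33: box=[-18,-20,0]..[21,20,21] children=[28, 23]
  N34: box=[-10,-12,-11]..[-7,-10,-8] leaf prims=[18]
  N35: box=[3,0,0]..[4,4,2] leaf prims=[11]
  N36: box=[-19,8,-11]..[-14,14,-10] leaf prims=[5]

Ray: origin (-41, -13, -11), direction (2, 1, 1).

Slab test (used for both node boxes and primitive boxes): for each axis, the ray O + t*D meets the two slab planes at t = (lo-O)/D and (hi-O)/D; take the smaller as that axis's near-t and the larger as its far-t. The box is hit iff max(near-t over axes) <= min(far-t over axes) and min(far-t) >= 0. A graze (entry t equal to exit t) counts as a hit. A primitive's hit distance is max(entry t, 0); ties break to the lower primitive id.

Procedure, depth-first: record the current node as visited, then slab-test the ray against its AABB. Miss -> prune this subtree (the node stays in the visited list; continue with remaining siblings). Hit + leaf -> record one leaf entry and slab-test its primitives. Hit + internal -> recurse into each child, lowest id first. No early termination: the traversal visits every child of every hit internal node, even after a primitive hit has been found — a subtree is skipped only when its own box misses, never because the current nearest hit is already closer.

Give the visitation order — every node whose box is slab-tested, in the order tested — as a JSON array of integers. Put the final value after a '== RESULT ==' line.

Trace the traversal:
N0 x:[11,31] y:[-7,33] z:[-9,32] -> hit [11,31], descend [31, 33]
  N31 x:[11,28] y:[-4,28] z:[-9,13] -> hit [11,13], descend [13, 22]
    N13 x:[35/2,28] y:[-4,22] z:[-9,7] -> miss, prune
    N22 x:[11,17] y:[1,28] z:[0,13] -> hit [11,13], descend [16, 20]
      N16 x:[11,14] y:[21,28] z:[0,8] -> miss, prune
      N20 x:[27/2,17] y:[1,3] z:[0,13] -> miss, prune
  N33 x:[23/2,31] y:[-7,33] z:[11,32] -> hit [23/2,31], descend [23, 28]
    N23 x:[23/2,31] y:[13,33] z:[11,32] -> hit [13,31], descend [3, 7]
      N3 x:[22,31] y:[13,33] z:[11,32] -> hit [22,31], descend [25, 35]
        N25 x:[51/2,31] y:[27,33] z:[27,32] -> hit [27,31], descend [4, 6]
          N4 x:[51/2,55/2] y:[27,32] z:[27,30] -> hit [27,55/2] leaf, test {P15@t=27}
          N6 x:[28,31] y:[27,33] z:[29,32] -> hit [29,31] leaf, test {P0@t=29}
        N35 x:[22,45/2] y:[13,17] z:[11,13] -> miss, prune
      N7 x:[23/2,37/2] y:[13,22] z:[20,29] -> miss, prune
    N28 x:[23/2,31] y:[-7,13] z:[11,28] -> hit [23/2,13], descend [21, 32]
      N21 x:[23/2,16] y:[-6,13] z:[19,28] -> miss, prune
      N32 x:[29/2,31] y:[-7,7] z:[11,21] -> miss, prune

Summary -> nodes [0, 31, 13, 22, 16, 20, 33, 23, 3, 25, 4, 6, 35, 7, 28, 21, 32]; box-tests=17; leaf-entries=2; first=P15

== RESULT ==
[0, 31, 13, 22, 16, 20, 33, 23, 3, 25, 4, 6, 35, 7, 28, 21, 32]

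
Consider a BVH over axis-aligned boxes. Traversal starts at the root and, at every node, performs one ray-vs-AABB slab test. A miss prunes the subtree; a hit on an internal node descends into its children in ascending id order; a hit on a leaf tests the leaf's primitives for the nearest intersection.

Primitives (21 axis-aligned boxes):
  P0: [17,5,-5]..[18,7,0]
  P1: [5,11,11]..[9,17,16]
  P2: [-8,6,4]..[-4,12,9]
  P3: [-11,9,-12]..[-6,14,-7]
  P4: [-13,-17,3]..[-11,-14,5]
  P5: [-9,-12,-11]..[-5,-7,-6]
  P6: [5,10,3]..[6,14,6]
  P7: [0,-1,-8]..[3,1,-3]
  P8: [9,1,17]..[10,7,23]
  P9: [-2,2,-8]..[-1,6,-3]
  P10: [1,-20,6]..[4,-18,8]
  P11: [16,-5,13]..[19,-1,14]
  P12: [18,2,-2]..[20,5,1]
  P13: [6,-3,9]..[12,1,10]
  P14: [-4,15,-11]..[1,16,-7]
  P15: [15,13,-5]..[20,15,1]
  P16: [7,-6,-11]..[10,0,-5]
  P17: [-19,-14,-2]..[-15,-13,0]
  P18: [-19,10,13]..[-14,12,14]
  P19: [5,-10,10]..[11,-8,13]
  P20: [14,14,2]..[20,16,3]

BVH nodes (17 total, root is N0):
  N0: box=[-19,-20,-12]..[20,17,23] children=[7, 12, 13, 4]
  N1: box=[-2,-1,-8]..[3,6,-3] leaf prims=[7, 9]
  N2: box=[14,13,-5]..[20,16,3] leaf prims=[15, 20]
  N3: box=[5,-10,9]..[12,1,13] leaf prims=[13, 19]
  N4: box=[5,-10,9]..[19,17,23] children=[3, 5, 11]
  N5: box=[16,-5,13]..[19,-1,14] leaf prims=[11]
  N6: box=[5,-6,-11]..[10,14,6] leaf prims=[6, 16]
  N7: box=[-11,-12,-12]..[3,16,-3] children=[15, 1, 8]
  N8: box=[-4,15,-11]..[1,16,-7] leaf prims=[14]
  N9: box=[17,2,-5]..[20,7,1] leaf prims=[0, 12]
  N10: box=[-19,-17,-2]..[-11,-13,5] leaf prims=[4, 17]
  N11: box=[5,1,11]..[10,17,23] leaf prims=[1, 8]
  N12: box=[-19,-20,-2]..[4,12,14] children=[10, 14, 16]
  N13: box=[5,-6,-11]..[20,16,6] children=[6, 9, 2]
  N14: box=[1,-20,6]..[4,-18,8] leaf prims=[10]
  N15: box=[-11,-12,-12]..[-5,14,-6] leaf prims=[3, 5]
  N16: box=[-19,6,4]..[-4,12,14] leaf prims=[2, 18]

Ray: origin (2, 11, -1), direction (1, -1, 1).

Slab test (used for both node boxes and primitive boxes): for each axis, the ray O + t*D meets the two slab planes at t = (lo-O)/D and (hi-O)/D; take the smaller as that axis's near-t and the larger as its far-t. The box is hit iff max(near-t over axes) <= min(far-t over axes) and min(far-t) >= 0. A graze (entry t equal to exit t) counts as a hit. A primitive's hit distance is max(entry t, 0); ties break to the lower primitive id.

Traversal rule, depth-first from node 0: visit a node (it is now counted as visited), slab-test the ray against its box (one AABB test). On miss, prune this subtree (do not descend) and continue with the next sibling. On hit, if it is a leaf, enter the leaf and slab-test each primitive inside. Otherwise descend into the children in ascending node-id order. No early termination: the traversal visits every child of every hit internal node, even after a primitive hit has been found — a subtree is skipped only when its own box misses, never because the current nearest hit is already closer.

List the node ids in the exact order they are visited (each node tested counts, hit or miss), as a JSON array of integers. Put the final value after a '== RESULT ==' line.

Traverse from the root:
N0 x:[-21,18] y:[-6,31] z:[-11,24] -> hit [-6,18], descend [4, 7, 12, 13]
  N4 x:[3,17] y:[-6,21] z:[10,24] -> hit [10,17], descend [3, 5, 11]
    N3 x:[3,10] y:[10,21] z:[10,14] -> hit [10,10] leaf, test {P13@t=10, P19(miss)}
    N5 x:[14,17] y:[12,16] z:[14,15] -> hit [14,15] leaf, test {P11@t=14}
    N11 x:[3,8] y:[-6,10] z:[12,24] -> miss, prune
  N7 x:[-13,1] y:[-5,23] z:[-11,-2] -> miss, prune
  N12 x:[-21,2] y:[-1,31] z:[-1,15] -> hit [-1,2], descend [10, 14, 16]
    N10 x:[-21,-13] y:[24,28] z:[-1,6] -> miss, prune
    N14 x:[-1,2] y:[29,31] z:[7,9] -> miss, prune
    N16 x:[-21,-6] y:[-1,5] z:[5,15] -> miss, prune
  N13 x:[3,18] y:[-5,17] z:[-10,7] -> hit [3,7], descend [2, 6, 9]
    N2 x:[12,18] y:[-5,-2] z:[-4,4] -> miss, prune
    N6 x:[3,8] y:[-3,17] z:[-10,7] -> hit [3,7] leaf, test {P6(miss), P16(miss)}
    N9 x:[15,18] y:[4,9] z:[-4,2] -> miss, prune

14 AABB tests over nodes [0, 4, 3, 5, 11, 7, 12, 10, 14, 16, 13, 2, 6, 9]; 3 leaves entered; closest P13.

== RESULT ==
[0, 4, 3, 5, 11, 7, 12, 10, 14, 16, 13, 2, 6, 9]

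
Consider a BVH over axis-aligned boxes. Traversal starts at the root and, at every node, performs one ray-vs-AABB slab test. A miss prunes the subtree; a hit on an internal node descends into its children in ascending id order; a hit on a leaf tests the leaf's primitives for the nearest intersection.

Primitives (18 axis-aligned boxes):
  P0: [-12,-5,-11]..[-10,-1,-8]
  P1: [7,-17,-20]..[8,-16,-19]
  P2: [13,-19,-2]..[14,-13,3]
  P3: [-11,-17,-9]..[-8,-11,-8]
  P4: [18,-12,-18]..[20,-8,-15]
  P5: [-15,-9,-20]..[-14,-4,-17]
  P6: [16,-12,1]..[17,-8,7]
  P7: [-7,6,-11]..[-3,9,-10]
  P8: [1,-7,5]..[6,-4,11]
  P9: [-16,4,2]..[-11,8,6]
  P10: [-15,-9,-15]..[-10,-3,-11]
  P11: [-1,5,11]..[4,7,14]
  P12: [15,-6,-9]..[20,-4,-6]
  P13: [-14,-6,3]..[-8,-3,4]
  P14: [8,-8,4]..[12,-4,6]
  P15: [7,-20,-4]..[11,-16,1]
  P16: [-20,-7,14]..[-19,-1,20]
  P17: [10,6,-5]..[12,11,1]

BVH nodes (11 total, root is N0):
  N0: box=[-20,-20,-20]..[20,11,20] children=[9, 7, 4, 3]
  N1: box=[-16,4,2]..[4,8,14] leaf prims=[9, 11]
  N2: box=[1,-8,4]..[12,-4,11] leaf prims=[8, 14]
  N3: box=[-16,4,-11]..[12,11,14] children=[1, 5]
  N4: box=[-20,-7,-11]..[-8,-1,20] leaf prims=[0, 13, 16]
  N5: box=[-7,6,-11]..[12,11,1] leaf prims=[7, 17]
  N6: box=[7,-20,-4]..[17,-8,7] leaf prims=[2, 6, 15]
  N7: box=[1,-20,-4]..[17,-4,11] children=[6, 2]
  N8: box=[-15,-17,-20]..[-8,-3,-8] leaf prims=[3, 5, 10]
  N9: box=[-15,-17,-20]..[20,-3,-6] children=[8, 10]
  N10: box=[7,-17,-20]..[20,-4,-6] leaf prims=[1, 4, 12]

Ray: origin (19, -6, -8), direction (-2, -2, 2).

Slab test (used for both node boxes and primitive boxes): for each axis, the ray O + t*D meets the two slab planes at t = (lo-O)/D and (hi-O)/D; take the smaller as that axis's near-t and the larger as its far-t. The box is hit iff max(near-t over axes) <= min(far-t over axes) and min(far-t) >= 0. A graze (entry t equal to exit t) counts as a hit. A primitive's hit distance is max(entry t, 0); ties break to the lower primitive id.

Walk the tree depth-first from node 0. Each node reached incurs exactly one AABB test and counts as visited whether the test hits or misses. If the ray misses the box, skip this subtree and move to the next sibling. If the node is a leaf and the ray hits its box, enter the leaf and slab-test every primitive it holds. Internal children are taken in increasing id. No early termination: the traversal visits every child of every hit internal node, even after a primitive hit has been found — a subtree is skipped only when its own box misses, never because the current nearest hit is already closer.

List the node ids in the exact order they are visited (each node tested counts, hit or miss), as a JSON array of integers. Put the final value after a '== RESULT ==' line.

Trace the traversal:
N0 x:[-1/2,39/2] y:[-17/2,7] z:[-6,14] -> hit [-1/2,7], descend [3, 4, 7, 9]
  N3 x:[7/2,35/2] y:[-17/2,-5] z:[-3/2,11] -> miss, prune
  N4 x:[27/2,39/2] y:[-5/2,1/2] z:[-3/2,14] -> miss, prune
  N7 x:[1,9] y:[-1,7] z:[2,19/2] -> hit [2,7], descend [2, 6]
    N2 x:[7/2,9] y:[-1,1] z:[6,19/2] -> miss, prune
    N6 x:[1,6] y:[1,7] z:[2,15/2] -> hit [2,6] leaf, test {P2(miss), P6(miss), P15(miss)}
  N9 x:[-1/2,17] y:[-3/2,11/2] z:[-6,1] -> hit [-1/2,1], descend [8, 10]
    N8 x:[27/2,17] y:[-3/2,11/2] z:[-6,0] -> miss, prune
    N10 x:[-1/2,6] y:[-1,11/2] z:[-6,1] -> hit [-1/2,1] leaf, test {P1(miss), P4(miss), P12@t=0}

9 AABB tests over nodes [0, 3, 4, 7, 2, 6, 9, 8, 10]; 2 leaves entered; closest P12.

== RESULT ==
[0, 3, 4, 7, 2, 6, 9, 8, 10]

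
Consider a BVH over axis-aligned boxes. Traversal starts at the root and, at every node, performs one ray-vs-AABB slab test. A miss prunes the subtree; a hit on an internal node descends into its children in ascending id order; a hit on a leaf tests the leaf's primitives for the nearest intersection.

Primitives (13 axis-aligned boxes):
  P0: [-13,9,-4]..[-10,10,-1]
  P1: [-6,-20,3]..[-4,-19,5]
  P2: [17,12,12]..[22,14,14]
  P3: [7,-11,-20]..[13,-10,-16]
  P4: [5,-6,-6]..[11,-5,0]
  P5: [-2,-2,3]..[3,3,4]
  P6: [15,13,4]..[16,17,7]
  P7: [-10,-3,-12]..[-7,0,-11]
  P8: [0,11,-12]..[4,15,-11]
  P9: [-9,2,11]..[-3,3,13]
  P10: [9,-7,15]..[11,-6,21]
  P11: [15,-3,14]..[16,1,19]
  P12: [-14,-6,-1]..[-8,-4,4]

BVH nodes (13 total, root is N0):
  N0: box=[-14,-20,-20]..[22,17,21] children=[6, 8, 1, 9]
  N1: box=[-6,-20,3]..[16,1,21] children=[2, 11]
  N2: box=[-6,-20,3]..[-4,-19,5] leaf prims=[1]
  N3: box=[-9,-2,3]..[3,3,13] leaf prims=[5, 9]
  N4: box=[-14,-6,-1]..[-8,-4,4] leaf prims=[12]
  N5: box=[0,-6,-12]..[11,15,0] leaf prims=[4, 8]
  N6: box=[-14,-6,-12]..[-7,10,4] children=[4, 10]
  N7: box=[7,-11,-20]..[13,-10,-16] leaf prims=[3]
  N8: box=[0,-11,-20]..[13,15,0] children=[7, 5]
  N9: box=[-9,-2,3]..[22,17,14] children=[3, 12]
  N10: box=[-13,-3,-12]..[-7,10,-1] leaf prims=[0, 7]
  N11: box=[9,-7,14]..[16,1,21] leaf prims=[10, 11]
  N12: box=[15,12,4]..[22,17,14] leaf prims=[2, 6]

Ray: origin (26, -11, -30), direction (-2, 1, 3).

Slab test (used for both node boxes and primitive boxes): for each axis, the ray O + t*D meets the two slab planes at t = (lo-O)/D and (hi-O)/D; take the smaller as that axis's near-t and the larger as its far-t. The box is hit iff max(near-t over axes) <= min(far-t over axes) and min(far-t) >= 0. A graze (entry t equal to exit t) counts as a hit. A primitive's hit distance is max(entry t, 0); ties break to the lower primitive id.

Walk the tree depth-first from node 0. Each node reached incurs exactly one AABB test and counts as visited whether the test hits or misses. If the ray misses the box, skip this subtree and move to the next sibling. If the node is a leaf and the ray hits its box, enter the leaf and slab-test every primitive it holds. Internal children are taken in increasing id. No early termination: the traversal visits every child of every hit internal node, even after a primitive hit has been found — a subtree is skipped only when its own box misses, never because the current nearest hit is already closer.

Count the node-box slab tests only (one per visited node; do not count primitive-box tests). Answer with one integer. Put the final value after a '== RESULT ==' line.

Traverse from the root:
N0 x:[2,20] y:[-9,28] z:[10/3,17] -> hit [10/3,17], descend [1, 6, 8, 9]
  N1 x:[5,16] y:[-9,12] z:[11,17] -> hit [11,12], descend [2, 11]
    N2 x:[15,16] y:[-9,-8] z:[11,35/3] -> miss, prune
    N11 x:[5,17/2] y:[4,12] z:[44/3,17] -> miss, prune
  N6 x:[33/2,20] y:[5,21] z:[6,34/3] -> miss, prune
  N8 x:[13/2,13] y:[0,26] z:[10/3,10] -> hit [13/2,10], descend [5, 7]
    N5 x:[15/2,13] y:[5,26] z:[6,10] -> hit [15/2,10] leaf, test {P4(miss), P8(miss)}
    N7 x:[13/2,19/2] y:[0,1] z:[10/3,14/3] -> miss, prune
  N9 x:[2,35/2] y:[9,28] z:[11,44/3] -> hit [11,44/3], descend [3, 12]
    N3 x:[23/2,35/2] y:[9,14] z:[11,43/3] -> hit [23/2,14] leaf, test {P5(miss), P9(miss)}
    N12 x:[2,11/2] y:[23,28] z:[34/3,44/3] -> miss, prune

order=[0, 1, 2, 11, 6, 8, 5, 7, 9, 3, 12]  |boxes|=11  |leaves|=2  hit=miss

== RESULT ==
11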